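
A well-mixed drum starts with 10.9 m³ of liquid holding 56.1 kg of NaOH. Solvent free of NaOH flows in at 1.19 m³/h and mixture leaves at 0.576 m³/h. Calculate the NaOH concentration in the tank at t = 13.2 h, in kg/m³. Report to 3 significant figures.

Let m(t) be the amount of NaOH. Volume: V(t) = V₀ + (Q_in − Q_out) t = 10.9 + 0.61400 t; V(13.2) = 19.005 m³.
No NaOH enters, so dm/dt = −Q_out · (m/V).
dm/m = −Q_out dt/(V₀ + 0.61400 t); integrating gives ln(m/m₀) = −(Q_out/(Q_in−Q_out)) ln(V/V₀).
m = m₀ (V₀/V)^(Q_out/(Q_in−Q_out)) = 56.1 × (10.9/19.005)^(0.93811) = 33.302 kg.
C = m/V = 33.302/19.005 = 1.7523 kg/m³.

1.75 kg/m³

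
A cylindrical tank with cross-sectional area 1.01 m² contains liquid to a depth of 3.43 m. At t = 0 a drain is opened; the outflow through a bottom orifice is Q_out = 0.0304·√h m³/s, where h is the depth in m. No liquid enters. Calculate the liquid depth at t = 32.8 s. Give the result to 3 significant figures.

With no inflow, A dh/dt = −0.0304 √h.
Separate and integrate: 2(√h − √h₀) = −(0.0304/A) t.
√h = √3.43 − 0.0304·32.8/(2·1.01) = 1.8520 − 0.49362 = 1.3584.
h = 1.3584² = 1.8453 m.

1.85 m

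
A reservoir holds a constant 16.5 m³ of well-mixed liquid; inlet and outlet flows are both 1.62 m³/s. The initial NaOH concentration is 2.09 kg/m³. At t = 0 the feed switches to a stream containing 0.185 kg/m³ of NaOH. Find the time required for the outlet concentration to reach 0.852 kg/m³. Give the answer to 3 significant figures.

10.7 s

Unsteady species balance (constant V, well mixed): V dC/dt = Q(C_in − C), so τ = V/Q = 10.185 s.
C(t) = C_in + (C₀ − C_in) e^(−t/τ). Set C = 0.852 and solve for t:
e^(−t/τ) = (C − C_in)/(C₀ − C_in) = (0.852 − 0.185)/(2.09 − 0.185) = 0.35013
t = −τ ln(…) = 10.185 × 1.0494 = 10.689 s.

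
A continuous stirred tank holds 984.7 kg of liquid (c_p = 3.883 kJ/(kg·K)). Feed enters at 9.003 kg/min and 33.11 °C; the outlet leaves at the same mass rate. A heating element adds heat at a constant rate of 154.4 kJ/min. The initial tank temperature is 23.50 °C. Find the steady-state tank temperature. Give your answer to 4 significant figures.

M c_p dT/dt = ṁ c_p (T_in − T) + Q̇.
At steady state dT/dt = 0 ⇒ T_ss = T_in + Q̇/(ṁ c_p) = 33.11 + 154.4/(9.003·3.883) = 37.5266 °C.

37.53 °C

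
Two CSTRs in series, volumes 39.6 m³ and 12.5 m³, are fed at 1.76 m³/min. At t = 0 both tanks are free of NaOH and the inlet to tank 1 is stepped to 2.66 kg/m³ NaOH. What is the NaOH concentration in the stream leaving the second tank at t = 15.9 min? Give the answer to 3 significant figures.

Each tank obeys Vᵢ dCᵢ/dt = Q(Cᵢ₋₁ − Cᵢ), so τᵢ = Vᵢ/Q.
τ₁ = 39.6/1.76 = 22.500 min; τ₂ = 12.5/1.76 = 7.1023 min.
Solving the cascade with C₁(0)=C₂(0)=0 gives C₂(t) = C_in[1 − (τ₁ e^(−t/τ₁) − τ₂ e^(−t/τ₂))/(τ₁ − τ₂)].
At t = 15.9: e^(−t/τ₁) = 0.49329, e^(−t/τ₂) = 0.10659.
C₂ = 2.66·[1 − (22.500·0.49329 − 7.1023·0.10659)/(15.398)] = 2.66·0.32835 = 0.87341 kg/m³.

0.873 kg/m³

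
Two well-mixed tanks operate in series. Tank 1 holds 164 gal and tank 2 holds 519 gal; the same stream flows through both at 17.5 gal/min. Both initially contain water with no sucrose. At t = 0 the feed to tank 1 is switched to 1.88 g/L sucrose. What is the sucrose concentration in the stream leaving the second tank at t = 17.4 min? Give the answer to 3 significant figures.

Each tank obeys Vᵢ dCᵢ/dt = Q(Cᵢ₋₁ − Cᵢ), so τᵢ = Vᵢ/Q.
τ₁ = 164/17.5 = 9.3714 min; τ₂ = 519/17.5 = 29.657 min.
Tank 1: C₁ = C_in(1 − e^(−t/τ₁)). Tank 2 (τ₁ ≠ τ₂): C₂ = C_in[1 − (τ₁ e^(−t/τ₁) − τ₂ e^(−t/τ₂))/(τ₁ − τ₂)].
At t = 17.4: e^(−t/τ₁) = 0.15619, e^(−t/τ₂) = 0.55616.
C₂ = 1.88·[1 − (9.3714·0.15619 − 29.657·0.55616)/(-20.286)] = 1.88·0.25907 = 0.48705 g/L.

0.487 g/L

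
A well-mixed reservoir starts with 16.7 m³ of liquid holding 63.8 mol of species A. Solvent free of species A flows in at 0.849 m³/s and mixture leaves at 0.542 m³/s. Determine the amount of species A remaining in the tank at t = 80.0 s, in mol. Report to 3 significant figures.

Let m(t) be the amount of species A. Volume: V(t) = V₀ + (Q_in − Q_out) t = 16.7 + 0.30700 t; V(80.0) = 41.260 m³.
Species balance (pure solvent in): dm/dt = −Q_out · m/V(t).
dm/m = −Q_out dt/(V₀ + 0.30700 t); integrating gives ln(m/m₀) = −(Q_out/(Q_in−Q_out)) ln(V/V₀).
m = m₀ (V₀/V)^(Q_out/(Q_in−Q_out)) = 63.8 × (16.7/41.260)^(1.7655) = 12.922 mol.

12.9 mol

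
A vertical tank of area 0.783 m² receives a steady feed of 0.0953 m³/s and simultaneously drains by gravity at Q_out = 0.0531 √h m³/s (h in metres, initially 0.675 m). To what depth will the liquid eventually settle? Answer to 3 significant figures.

3.22 m

Accumulation of liquid (constant cross-section A): A dh/dt = Q_in − 0.0531 √h. At steady state dh/dt = 0:
Q_in = 0.0531 √h_ss ⇒ √h_ss = 0.0953/0.0531 = 1.7947.
h_ss = 1.7947² = 3.2210 m. (Since h₀ = 0.675 m < h_ss, the level will rise toward this value.)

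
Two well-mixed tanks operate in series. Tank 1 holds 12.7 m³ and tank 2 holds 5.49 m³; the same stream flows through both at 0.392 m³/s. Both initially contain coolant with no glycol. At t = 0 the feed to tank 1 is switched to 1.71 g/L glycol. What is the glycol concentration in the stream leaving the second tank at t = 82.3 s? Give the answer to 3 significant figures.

1.48 g/L

Species balance on tank i: dCᵢ/dt = (Cᵢ₋₁ − Cᵢ)/τᵢ with τᵢ = Vᵢ/Q.
τ₁ = 12.7/0.392 = 32.398 s; τ₂ = 5.49/0.392 = 14.005 s.
Tank 1: C₁ = C_in(1 − e^(−t/τ₁)). Tank 2 (τ₁ ≠ τ₂): C₂ = C_in[1 − (τ₁ e^(−t/τ₁) − τ₂ e^(−t/τ₂))/(τ₁ − τ₂)].
At t = 82.3: e^(−t/τ₁) = 0.078844, e^(−t/τ₂) = 0.0028048.
C₂ = 1.71·[1 − (32.398·0.078844 − 14.005·0.0028048)/(18.393)] = 1.71·0.86326 = 1.4762 g/L.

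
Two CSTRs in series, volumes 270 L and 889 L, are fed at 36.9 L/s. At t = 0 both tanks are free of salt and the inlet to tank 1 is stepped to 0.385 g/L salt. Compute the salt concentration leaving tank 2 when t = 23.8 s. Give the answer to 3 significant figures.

Each tank obeys Vᵢ dCᵢ/dt = Q(Cᵢ₋₁ − Cᵢ), so τᵢ = Vᵢ/Q.
τ₁ = 270/36.9 = 7.3171 s; τ₂ = 889/36.9 = 24.092 s.
Solving the cascade with C₁(0)=C₂(0)=0 gives C₂(t) = C_in[1 − (τ₁ e^(−t/τ₁) − τ₂ e^(−t/τ₂))/(τ₁ − τ₂)].
At t = 23.8: e^(−t/τ₁) = 0.038671, e^(−t/τ₂) = 0.37237.
C₂ = 0.385·[1 − (7.3171·0.038671 − 24.092·0.37237)/(-16.775)] = 0.385·0.48208 = 0.18560 g/L.

0.186 g/L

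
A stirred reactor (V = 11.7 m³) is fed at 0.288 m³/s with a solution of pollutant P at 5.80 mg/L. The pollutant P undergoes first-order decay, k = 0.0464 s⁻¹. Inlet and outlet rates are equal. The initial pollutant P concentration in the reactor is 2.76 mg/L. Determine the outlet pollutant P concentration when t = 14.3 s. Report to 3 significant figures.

2.28 mg/L

Accumulation = in − out − consumed: V dC/dt = Q C_in − Q C − k V C.
This is linear with rate a = Q/V + k = 0.071015 s⁻¹.
C_ss = Q C_in/(Q + kV) = 2.0104 mg/L; C(t) = C_ss + (C₀ − C_ss) e^(−a t).
C(14.3) = 2.0104 + (0.74960)·e^(−0.071015·14.3) = 2.0104 + (0.74960)·0.36221 = 2.2819 mg/L.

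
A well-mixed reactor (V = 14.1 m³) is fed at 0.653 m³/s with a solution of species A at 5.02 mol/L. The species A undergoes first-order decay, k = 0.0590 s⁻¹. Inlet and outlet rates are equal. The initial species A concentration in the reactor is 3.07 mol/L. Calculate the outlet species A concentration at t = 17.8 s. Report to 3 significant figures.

2.34 mol/L

Accumulation = in − out − consumed: V dC/dt = Q C_in − Q C − k V C.
This is linear with rate a = Q/V + k = 0.10531 s⁻¹.
C_ss = Q C_in/(Q + kV) = 2.2076 mol/L; C(t) = C_ss + (C₀ − C_ss) e^(−a t).
C(17.8) = 2.2076 + (0.86240)·e^(−0.10531·17.8) = 2.2076 + (0.86240)·0.15342 = 2.3399 mol/L.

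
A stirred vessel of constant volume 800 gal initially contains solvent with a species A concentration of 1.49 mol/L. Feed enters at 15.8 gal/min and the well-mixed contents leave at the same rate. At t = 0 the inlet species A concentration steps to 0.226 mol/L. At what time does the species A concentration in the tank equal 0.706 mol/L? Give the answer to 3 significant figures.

49.0 min

Species balance: V dC/dt = Q(C_in − C) ⇒ τ = V/Q = 50.633 min.
C(t) = C_in + (C₀ − C_in) e^(−t/τ). Set C = 0.706 and solve for t:
e^(−t/τ) = (C − C_in)/(C₀ − C_in) = (0.706 − 0.226)/(1.49 − 0.226) = 0.37975
t = −τ ln(…) = 50.633 × 0.96825 = 49.025 min.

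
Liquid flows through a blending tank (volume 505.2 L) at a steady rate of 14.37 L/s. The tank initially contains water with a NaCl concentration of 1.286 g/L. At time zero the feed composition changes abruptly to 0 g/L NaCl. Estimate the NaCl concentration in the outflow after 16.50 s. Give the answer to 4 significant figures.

0.8043 g/L

Species balance on the tank: V dC/dt = Q(C_in − C).
Time constant τ = V/Q = 505.2/14.37 = 35.1566 s.
Solution: C(t) = C_in + (C₀ − C_in) e^(−t/τ).
C(16.50) = 0 + (1.286 − 0)·e^(−16.50/35.1566) = 0 + (1.28600)·0.625422 = 0.804292 g/L.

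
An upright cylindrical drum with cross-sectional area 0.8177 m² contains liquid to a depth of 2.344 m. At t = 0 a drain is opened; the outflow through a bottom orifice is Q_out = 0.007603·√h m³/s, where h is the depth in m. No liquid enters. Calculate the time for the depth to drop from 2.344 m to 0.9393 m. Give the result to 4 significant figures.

120.9 s

Mass balance (ρ constant): A dh/dt = −0.007603 √h.
This is separable: 2 d(√h)/dt = −0.007603/A, so √h = √h₀ − (0.007603/(2A)) t.
t = 2A(√h₀ − √h)/0.007603 = 2·0.8177·(√2.344 − √0.9393)/0.007603
  = 1.63540 × (1.53101 − 0.969175) / 0.007603 = 120.851 s.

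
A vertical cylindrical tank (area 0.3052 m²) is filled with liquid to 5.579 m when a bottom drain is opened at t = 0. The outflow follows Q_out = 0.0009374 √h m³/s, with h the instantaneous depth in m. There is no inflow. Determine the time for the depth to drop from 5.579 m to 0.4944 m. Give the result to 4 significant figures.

1080 s

A dh/dt = −Q_out = −0.0009374 √h.
Separate and integrate: 2(√h − √h₀) = −(0.0009374/A) t.
t = 2A(√h₀ − √h)/0.0009374 = 2·0.3052·(√5.579 − √0.4944)/0.0009374
  = 0.610400 × (2.36199 − 0.703136) / 0.0009374 = 1080.18 s.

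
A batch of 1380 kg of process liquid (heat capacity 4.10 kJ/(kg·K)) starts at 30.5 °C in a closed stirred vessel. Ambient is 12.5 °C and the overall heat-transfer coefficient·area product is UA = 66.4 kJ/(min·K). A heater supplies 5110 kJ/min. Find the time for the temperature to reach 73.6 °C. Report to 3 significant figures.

Unsteady energy balance on the tank contents: M c_p dT/dt = −UA(T − T_amb) + Q̇.
τ = M c_p/UA = 85.211 min; T_ss = T_amb + Q̇/UA = 12.5 + 5110/66.4 = 89.458 °C.
T(t) = T_ss + (T₀ − T_ss)e^(−t/τ); set T = 73.6:
t = −τ ln[(T − T_ss)/(T₀ − T_ss)] = −85.211 · ln(0.26897) = 111.90 min.

112 min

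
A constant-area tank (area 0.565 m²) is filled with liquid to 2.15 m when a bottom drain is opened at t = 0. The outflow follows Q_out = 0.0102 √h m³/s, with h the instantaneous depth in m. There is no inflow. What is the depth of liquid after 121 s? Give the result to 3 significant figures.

Mass balance (ρ constant): A dh/dt = −0.0102 √h.
∫ h^(−1/2) dh = −(0.0102/A) ∫ dt, giving 2√h = 2√h₀ − (0.0102/A) t.
√h = √2.15 − 0.0102·121/(2·0.565) = 1.4663 − 1.0922 = 0.37408.
h = 0.37408² = 0.13993 m.

0.140 m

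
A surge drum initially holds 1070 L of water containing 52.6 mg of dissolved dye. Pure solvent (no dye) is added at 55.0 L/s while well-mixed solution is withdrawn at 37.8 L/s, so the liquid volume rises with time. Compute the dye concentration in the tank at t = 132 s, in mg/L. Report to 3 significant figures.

Total volume: dV/dt = Q_in − Q_out = 17.200 L/s, so V(t) = 1070 + 17.200 t and V(132) = 3340.4 L.
Solute balance: dm/dt = 0 − Q_out C = −Q_out m/V(t).
Separate: dm/m = −Q_out dt/V(t) ⇒ ln(m/m₀) = −(Q_out/(Q_in−Q_out)) ln(V/V₀).
m = m₀ (V₀/V)^(Q_out/(Q_in−Q_out)) = 52.6 × (1070/3340.4)^(2.1977) = 4.3095 mg.
C = m/V = 4.3095/3340.4 = 0.0012901 mg/L.

0.00129 mg/L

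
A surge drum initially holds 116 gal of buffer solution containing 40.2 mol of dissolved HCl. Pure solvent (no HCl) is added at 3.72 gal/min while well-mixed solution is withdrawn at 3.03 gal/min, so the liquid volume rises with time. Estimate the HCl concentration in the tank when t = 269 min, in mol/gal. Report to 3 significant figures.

0.00201 mol/gal

Let m(t) be the amount of HCl. Volume: V(t) = V₀ + (Q_in − Q_out) t = 116 + 0.69000 t; V(269) = 301.61 gal.
Solute balance: dm/dt = 0 − Q_out C = −Q_out m/V(t).
Separate: dm/m = −Q_out dt/V(t) ⇒ ln(m/m₀) = −(Q_out/(Q_in−Q_out)) ln(V/V₀).
m = m₀ (V₀/V)^(Q_out/(Q_in−Q_out)) = 40.2 × (116/301.61)^(4.3913) = 0.60519 mol.
C = m/V = 0.60519/301.61 = 0.0020065 mol/gal.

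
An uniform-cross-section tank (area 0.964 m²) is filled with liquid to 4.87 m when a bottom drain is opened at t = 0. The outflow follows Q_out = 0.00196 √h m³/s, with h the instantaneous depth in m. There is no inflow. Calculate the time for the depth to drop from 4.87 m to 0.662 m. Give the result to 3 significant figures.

1370 s

A dh/dt = −Q_out = −0.00196 √h.
Separate and integrate: 2(√h − √h₀) = −(0.00196/A) t.
t = 2A(√h₀ − √h)/0.00196 = 2·0.964·(√4.87 − √0.662)/0.00196
  = 1.9280 × (2.2068 − 0.81363) / 0.00196 = 1370.4 s.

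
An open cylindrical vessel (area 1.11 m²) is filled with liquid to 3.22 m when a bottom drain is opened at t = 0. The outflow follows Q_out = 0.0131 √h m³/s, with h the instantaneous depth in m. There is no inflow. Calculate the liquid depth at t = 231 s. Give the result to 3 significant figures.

A dh/dt = −Q_out = −0.0131 √h.
This is separable: 2 d(√h)/dt = −0.0131/A, so √h = √h₀ − (0.0131/(2A)) t.
√h = √3.22 − 0.0131·231/(2·1.11) = 1.7944 − 1.3631 = 0.43133.
h = 0.43133² = 0.18604 m.

0.186 m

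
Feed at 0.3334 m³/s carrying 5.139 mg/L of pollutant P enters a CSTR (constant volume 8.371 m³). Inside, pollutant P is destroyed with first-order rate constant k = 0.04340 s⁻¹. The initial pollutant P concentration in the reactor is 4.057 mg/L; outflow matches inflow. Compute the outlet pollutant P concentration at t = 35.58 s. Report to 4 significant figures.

2.542 mg/L

Species balance: V dC/dt = Q C_in − Q C − k V C.
dC/dt = (Q/V) C_in − (Q/V + k) C; effective rate a = Q/V + k = 0.0398280 + 0.04340 = 0.0832280 s⁻¹.
C_ss = Q C_in/(Q + kV) = 2.45922 mg/L; C(t) = C_ss + (C₀ − C_ss) e^(−a t).
C(35.58) = 2.45922 + (1.59778)·e^(−0.0832280·35.58) = 2.45922 + (1.59778)·0.0517541 = 2.54191 mg/L.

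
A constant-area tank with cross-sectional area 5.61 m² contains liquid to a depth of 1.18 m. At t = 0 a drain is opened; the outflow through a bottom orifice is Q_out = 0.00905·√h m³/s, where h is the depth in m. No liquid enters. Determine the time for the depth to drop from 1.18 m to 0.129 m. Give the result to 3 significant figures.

A dh/dt = −Q_out = −0.00905 √h.
This is separable: 2 d(√h)/dt = −0.00905/A, so √h = √h₀ − (0.00905/(2A)) t.
t = 2A(√h₀ − √h)/0.00905 = 2·5.61·(√1.18 − √0.129)/0.00905
  = 11.220 × (1.0863 − 0.35917) / 0.00905 = 901.46 s.

901 s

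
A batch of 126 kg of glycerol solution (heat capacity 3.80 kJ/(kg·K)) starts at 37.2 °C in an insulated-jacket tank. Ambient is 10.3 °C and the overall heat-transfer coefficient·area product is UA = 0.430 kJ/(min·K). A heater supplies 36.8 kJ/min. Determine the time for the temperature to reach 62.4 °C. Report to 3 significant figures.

625 min

Lumped-capacitance energy balance: M c_p dT/dt = UA(T_amb − T) + Q̇.
τ = M c_p/UA = 1113.5 min; T_ss = T_amb + Q̇/UA = 10.3 + 36.8/0.430 = 95.881 °C.
T(t) = T_ss + (T₀ − T_ss)e^(−t/τ); set T = 62.4:
t = −τ ln[(T − T_ss)/(T₀ − T_ss)] = −1113.5 · ln(0.57056) = 624.81 min.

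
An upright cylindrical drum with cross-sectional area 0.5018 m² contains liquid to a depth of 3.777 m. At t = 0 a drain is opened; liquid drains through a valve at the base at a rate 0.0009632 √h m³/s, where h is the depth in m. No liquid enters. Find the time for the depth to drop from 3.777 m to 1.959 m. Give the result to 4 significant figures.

With no inflow, A dh/dt = −0.0009632 √h.
This is separable: 2 d(√h)/dt = −0.0009632/A, so √h = √h₀ − (0.0009632/(2A)) t.
t = 2A(√h₀ − √h)/0.0009632 = 2·0.5018·(√3.777 − √1.959)/0.0009632
  = 1.00360 × (1.94345 − 1.39964) / 0.0009632 = 566.617 s.

566.6 s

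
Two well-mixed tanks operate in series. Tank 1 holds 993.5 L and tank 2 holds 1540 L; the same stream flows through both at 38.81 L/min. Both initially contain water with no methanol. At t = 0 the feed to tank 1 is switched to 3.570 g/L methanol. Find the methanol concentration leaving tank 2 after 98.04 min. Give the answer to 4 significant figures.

2.861 g/L

Time constants: τᵢ = Vᵢ/Q for each well-mixed tank.
τ₁ = 993.5/38.81 = 25.5991 min; τ₂ = 1540/38.81 = 39.6805 min.
Tank 1: C₁ = C_in(1 − e^(−t/τ₁)). Tank 2 (τ₁ ≠ τ₂): C₂ = C_in[1 − (τ₁ e^(−t/τ₁) − τ₂ e^(−t/τ₂))/(τ₁ − τ₂)].
At t = 98.04: e^(−t/τ₁) = 0.0217134, e^(−t/τ₂) = 0.0845227.
C₂ = 3.570·[1 − (25.5991·0.0217134 − 39.6805·0.0845227)/(-14.0814)] = 3.570·0.801294 = 2.86062 g/L.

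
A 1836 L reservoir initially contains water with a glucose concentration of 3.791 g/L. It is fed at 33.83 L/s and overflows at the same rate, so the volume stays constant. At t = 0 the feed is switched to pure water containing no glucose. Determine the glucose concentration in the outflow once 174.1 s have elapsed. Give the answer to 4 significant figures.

Species balance on the tank: V dC/dt = Q(C_in − C).
So dC/dt = (C_in − C)/τ with τ = V/Q = 1836/33.83 = 54.2714 s.
This is linear first-order; C(t) = C_in + (C₀ − C_in) e^(−t/τ).
C(174.1) = 0 + (3.791 − 0)·e^(−174.1/54.2714) = 0 + (3.79100)·0.0404393 = 0.153305 g/L.

0.1533 g/L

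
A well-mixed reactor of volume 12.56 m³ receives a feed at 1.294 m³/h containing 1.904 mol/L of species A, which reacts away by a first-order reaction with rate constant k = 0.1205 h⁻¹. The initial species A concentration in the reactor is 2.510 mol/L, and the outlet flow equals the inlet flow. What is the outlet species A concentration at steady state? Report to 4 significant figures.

0.8776 mol/L

Species balance: V dC/dt = Q C_in − Q C − k V C.
At steady state: 0 = Q C_in − (Q + kV) C_ss, so C_ss = Q C_in/(Q + kV).
C_ss = 1.294·1.904/(1.294 + 0.1205·12.56) = 2.46378/2.80748 = 0.877576 mol/L.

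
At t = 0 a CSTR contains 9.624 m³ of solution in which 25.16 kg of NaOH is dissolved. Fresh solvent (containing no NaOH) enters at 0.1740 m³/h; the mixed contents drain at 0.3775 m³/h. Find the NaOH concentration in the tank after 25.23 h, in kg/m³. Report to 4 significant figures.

Let m(t) be the amount of NaOH. Volume: V(t) = V₀ + (Q_in − Q_out) t = 9.624 − 0.203500 t; V(25.23) = 4.48970 m³.
Solute balance: dm/dt = 0 − Q_out C = −Q_out m/V(t).
dm/m = −Q_out dt/(V₀ − 0.203500 t); integrating gives ln(m/m₀) = −(Q_out/(Q_in−Q_out)) ln(V/V₀).
m = m₀ (V₀/V)^(Q_out/(Q_in−Q_out)) = 25.16 × (9.624/4.48970)^(-1.85504) = 6.11556 kg.
C = m/V = 6.11556/4.48970 = 1.36213 kg/m³.

1.362 kg/m³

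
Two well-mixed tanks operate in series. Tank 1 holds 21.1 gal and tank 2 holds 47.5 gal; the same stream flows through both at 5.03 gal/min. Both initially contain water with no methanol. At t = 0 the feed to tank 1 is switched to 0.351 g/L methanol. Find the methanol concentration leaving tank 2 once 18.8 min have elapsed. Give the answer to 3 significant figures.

0.268 g/L

Each tank obeys Vᵢ dCᵢ/dt = Q(Cᵢ₋₁ − Cᵢ), so τᵢ = Vᵢ/Q.
τ₁ = 21.1/5.03 = 4.1948 min; τ₂ = 47.5/5.03 = 9.4433 min.
Tank 1: C₁ = C_in(1 − e^(−t/τ₁)). Tank 2 (τ₁ ≠ τ₂): C₂ = C_in[1 − (τ₁ e^(−t/τ₁) − τ₂ e^(−t/τ₂))/(τ₁ − τ₂)].
At t = 18.8: e^(−t/τ₁) = 0.011314, e^(−t/τ₂) = 0.13658.
C₂ = 0.351·[1 − (4.1948·0.011314 − 9.4433·0.13658)/(-5.2485)] = 0.351·0.76330 = 0.26792 g/L.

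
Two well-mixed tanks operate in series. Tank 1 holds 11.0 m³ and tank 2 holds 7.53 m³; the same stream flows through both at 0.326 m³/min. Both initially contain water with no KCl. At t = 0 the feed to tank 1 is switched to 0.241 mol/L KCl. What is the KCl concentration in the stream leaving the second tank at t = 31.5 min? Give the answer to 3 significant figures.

0.0744 mol/L

Each tank obeys Vᵢ dCᵢ/dt = Q(Cᵢ₋₁ − Cᵢ), so τᵢ = Vᵢ/Q.
τ₁ = 11.0/0.326 = 33.742 min; τ₂ = 7.53/0.326 = 23.098 min.
Tank 1: C₁ = C_in(1 − e^(−t/τ₁)). Tank 2 (τ₁ ≠ τ₂): C₂ = C_in[1 − (τ₁ e^(−t/τ₁) − τ₂ e^(−t/τ₂))/(τ₁ − τ₂)].
At t = 31.5: e^(−t/τ₁) = 0.39316, e^(−t/τ₂) = 0.25570.
C₂ = 0.241·[1 − (33.742·0.39316 − 23.098·0.25570)/(10.644)] = 0.241·0.30856 = 0.074363 mol/L.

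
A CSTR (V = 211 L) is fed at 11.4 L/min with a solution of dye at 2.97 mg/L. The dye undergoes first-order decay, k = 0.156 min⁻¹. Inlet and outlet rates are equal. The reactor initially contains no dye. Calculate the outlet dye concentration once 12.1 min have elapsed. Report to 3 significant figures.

V dC/dt = Q(C_in − C) − k V C.
dC/dt = (Q/V) C_in − (Q/V + k) C; effective rate a = Q/V + k = 0.054028 + 0.156 = 0.21003 min⁻¹.
C_ss = Q C_in/(Q + kV) = 0.76401 mg/L; C(t) = C_ss + (C₀ − C_ss) e^(−a t).
C(12.1) = 0.76401 + (-0.76401)·e^(−0.21003·12.1) = 0.76401 + (-0.76401)·0.078760 = 0.70384 mg/L.

0.704 mg/L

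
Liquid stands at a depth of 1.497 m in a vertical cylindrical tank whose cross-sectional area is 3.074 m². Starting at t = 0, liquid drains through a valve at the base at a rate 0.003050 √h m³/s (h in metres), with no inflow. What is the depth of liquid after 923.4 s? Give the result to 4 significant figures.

0.5859 m

A dh/dt = −Q_out = −0.003050 √h.
∫ h^(−1/2) dh = −(0.003050/A) ∫ dt, giving 2√h = 2√h₀ − (0.003050/A) t.
√h = √1.497 − 0.003050·923.4/(2·3.074) = 1.22352 − 0.458095 = 0.765424.
h = 0.765424² = 0.585874 m.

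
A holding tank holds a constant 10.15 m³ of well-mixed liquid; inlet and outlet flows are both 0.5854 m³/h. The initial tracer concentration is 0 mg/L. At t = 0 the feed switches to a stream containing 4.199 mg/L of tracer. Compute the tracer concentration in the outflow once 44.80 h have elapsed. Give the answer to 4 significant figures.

Species balance on the tank: V dC/dt = Q(C_in − C).
So dC/dt = (C_in − C)/τ with τ = V/Q = 10.15/0.5854 = 17.3386 h.
This is linear first-order; C(t) = C_in + (C₀ − C_in) e^(−t/τ).
C(44.80) = 4.199 + (0 − 4.199)·e^(−44.80/17.3386) = 4.199 + (-4.19900)·0.0754840 = 3.88204 mg/L.

3.882 mg/L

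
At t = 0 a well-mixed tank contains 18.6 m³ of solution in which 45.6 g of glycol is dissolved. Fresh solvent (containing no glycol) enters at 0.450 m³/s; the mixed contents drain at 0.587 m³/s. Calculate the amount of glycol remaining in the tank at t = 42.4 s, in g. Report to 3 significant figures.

Let m(t) be the amount of glycol. Volume: V(t) = V₀ + (Q_in − Q_out) t = 18.6 − 0.13700 t; V(42.4) = 12.791 m³.
No glycol enters, so dm/dt = −Q_out · (m/V).
dm/m = −Q_out dt/(V₀ − 0.13700 t); integrating gives ln(m/m₀) = −(Q_out/(Q_in−Q_out)) ln(V/V₀).
m = m₀ (V₀/V)^(Q_out/(Q_in−Q_out)) = 45.6 × (18.6/12.791)^(-4.2847) = 9.1679 g.

9.17 g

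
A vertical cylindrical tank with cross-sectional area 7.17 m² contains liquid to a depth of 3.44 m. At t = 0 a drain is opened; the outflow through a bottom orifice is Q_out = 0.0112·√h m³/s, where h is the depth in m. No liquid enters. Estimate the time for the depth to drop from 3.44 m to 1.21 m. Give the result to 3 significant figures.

966 s

Unsteady balance on liquid volume: A dh/dt = −0.0112 √h.
Separate and integrate: 2(√h − √h₀) = −(0.0112/A) t.
t = 2A(√h₀ − √h)/0.0112 = 2·7.17·(√3.44 − √1.21)/0.0112
  = 14.340 × (1.8547 − 1.1000) / 0.0112 = 966.32 s.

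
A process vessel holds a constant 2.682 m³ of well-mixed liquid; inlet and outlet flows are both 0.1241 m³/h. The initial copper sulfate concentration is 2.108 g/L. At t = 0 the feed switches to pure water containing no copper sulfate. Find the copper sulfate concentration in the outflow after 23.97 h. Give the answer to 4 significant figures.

0.6953 g/L

Species balance on the tank: V dC/dt = Q(C_in − C).
Time constant τ = V/Q = 2.682/0.1241 = 21.6116 h.
C approaches C_in exponentially: C(t) = C_in + (C₀ − C_in) e^(−t/τ).
C(23.97) = 0 + (2.108 − 0)·e^(−23.97/21.6116) = 0 + (2.10800)·0.329847 = 0.695317 g/L.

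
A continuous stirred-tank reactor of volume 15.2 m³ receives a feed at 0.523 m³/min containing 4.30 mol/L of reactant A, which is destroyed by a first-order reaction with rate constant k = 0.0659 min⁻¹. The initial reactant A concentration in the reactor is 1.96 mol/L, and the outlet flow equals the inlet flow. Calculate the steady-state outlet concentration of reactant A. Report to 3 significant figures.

1.47 mol/L

Species balance: V dC/dt = Q C_in − Q C − k V C.
Steady state (dC/dt = 0): C_ss = Q C_in/(Q + kV) = C_in/(1 + kV/Q).
C_ss = 0.523·4.30/(0.523 + 0.0659·15.2) = 2.2489/1.5247 = 1.4750 mol/L.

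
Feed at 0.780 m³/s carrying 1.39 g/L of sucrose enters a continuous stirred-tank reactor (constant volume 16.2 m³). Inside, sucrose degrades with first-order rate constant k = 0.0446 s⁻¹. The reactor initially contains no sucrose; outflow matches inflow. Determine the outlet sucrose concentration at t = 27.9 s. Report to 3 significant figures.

V dC/dt = Q(C_in − C) − k V C.
This is linear with rate a = Q/V + k = 0.092748 s⁻¹.
C_ss = Q C_in/(Q + kV) = 0.72159 g/L; C(t) = C_ss + (C₀ − C_ss) e^(−a t).
C(27.9) = 0.72159 + (-0.72159)·e^(−0.092748·27.9) = 0.72159 + (-0.72159)·0.075195 = 0.66733 g/L.

0.667 g/L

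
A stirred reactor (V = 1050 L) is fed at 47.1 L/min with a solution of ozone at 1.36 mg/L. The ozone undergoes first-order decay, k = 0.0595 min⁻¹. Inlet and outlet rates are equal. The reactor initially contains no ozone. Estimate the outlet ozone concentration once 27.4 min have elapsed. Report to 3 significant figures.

0.551 mg/L

V dC/dt = Q(C_in − C) − k V C.
dC/dt = (Q/V) C_in − (Q/V + k) C; effective rate a = Q/V + k = 0.044857 + 0.0595 = 0.10436 min⁻¹.
C_ss = Q C_in/(Q + kV) = 0.58459 mg/L; C(t) = C_ss + (C₀ − C_ss) e^(−a t).
C(27.4) = 0.58459 + (-0.58459)·e^(−0.10436·27.4) = 0.58459 + (-0.58459)·0.057304 = 0.55109 mg/L.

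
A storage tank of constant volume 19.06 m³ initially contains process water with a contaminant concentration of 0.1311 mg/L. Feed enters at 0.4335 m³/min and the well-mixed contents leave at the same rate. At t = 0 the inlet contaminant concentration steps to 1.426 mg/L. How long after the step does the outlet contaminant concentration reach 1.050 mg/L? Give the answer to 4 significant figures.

54.37 min

Accumulation = in − out for the solute gives V dC/dt = Q(C_in − C), so τ = V/Q = 43.9677 min.
C(t) = C_in + (C₀ − C_in) e^(−t/τ). Set C = 1.050 and solve for t:
e^(−t/τ) = (C − C_in)/(C₀ − C_in) = (1.050 − 1.426)/(0.1311 − 1.426) = 0.290370
t = −τ ln(…) = 43.9677 × 1.23660 = 54.3704 min.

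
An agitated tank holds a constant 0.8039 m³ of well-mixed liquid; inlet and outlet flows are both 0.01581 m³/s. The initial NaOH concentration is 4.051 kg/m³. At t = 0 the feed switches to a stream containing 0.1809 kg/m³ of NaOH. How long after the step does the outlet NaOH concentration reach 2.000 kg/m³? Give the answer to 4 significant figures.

Species balance: V dC/dt = Q(C_in − C) ⇒ τ = V/Q = 50.8476 s.
C(t) = C_in + (C₀ − C_in) e^(−t/τ). Set C = 2.000 and solve for t:
e^(−t/τ) = (C − C_in)/(C₀ − C_in) = (2.000 − 0.1809)/(4.051 − 0.1809) = 0.470040
t = −τ ln(…) = 50.8476 × 0.754938 = 38.3868 s.

38.39 s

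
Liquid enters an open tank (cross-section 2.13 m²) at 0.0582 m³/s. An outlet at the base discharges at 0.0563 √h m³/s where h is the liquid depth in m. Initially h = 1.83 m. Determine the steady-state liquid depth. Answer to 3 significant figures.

1.07 m

A dh/dt = Q_in − 0.0563 √h. Steady state requires inflow = outflow:
Q_in = 0.0563 √h_ss ⇒ √h_ss = 0.0582/0.0563 = 1.0337.
h_ss = 1.0337² = 1.0686 m. (Since h₀ = 1.83 m > h_ss, the level will fall toward this value.)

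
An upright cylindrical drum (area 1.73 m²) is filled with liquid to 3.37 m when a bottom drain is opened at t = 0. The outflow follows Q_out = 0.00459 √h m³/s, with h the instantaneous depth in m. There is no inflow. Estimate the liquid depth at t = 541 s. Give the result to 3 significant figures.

A dh/dt = −Q_out = −0.00459 √h.
Separate and integrate: 2(√h − √h₀) = −(0.00459/A) t.
√h = √3.37 − 0.00459·541/(2·1.73) = 1.8358 − 0.71768 = 1.1181.
h = 1.1181² = 1.2501 m.

1.25 m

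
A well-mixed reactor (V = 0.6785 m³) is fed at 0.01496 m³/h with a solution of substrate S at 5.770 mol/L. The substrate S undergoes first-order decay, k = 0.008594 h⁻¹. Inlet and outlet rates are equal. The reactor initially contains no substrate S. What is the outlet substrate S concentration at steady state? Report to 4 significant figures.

4.152 mol/L

V dC/dt = Q(C_in − C) − k V C.
At steady state: 0 = Q C_in − (Q + kV) C_ss, so C_ss = Q C_in/(Q + kV).
C_ss = 0.01496·5.770/(0.01496 + 0.008594·0.6785) = 0.0863192/0.0207910 = 4.15175 mol/L.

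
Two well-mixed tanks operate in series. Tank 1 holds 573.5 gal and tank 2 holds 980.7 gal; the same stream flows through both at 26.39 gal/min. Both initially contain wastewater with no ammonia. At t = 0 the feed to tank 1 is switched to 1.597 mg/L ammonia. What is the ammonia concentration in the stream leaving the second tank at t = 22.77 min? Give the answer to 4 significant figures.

0.3017 mg/L

Time constants: τᵢ = Vᵢ/Q for each well-mixed tank.
τ₁ = 573.5/26.39 = 21.7317 min; τ₂ = 980.7/26.39 = 37.1618 min.
Tank 1: C₁ = C_in(1 − e^(−t/τ₁)). Tank 2 (τ₁ ≠ τ₂): C₂ = C_in[1 − (τ₁ e^(−t/τ₁) − τ₂ e^(−t/τ₂))/(τ₁ − τ₂)].
At t = 22.77: e^(−t/τ₁) = 0.350716, e^(−t/τ₂) = 0.541872.
C₂ = 1.597·[1 − (21.7317·0.350716 − 37.1618·0.541872)/(-15.4301)] = 1.597·0.188905 = 0.301682 mg/L.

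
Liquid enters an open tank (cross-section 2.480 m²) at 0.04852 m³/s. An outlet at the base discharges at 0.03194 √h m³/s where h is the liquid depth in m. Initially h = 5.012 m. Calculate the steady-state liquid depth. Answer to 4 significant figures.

Unsteady balance on liquid volume: A dh/dt = Q_in − 0.03194 √h. At steady state dh/dt = 0:
Q_in = 0.03194 √h_ss ⇒ √h_ss = 0.04852/0.03194 = 1.51910.
h_ss = 1.51910² = 2.30766 m. (Since h₀ = 5.012 m > h_ss, the level will fall toward this value.)

2.308 m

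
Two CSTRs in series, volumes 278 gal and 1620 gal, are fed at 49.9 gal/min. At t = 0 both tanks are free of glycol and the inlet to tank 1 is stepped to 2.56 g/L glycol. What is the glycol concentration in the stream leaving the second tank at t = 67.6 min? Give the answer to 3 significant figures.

2.17 g/L

Species balance on tank i: dCᵢ/dt = (Cᵢ₋₁ − Cᵢ)/τᵢ with τᵢ = Vᵢ/Q.
τ₁ = 278/49.9 = 5.5711 min; τ₂ = 1620/49.9 = 32.465 min.
Tank 1: C₁ = C_in(1 − e^(−t/τ₁)). Tank 2 (τ₁ ≠ τ₂): C₂ = C_in[1 − (τ₁ e^(−t/τ₁) − τ₂ e^(−t/τ₂))/(τ₁ − τ₂)].
At t = 67.6: e^(−t/τ₁) = 5.3739e-06, e^(−t/τ₂) = 0.12465.
C₂ = 2.56·[1 − (5.5711·5.3739e-06 − 32.465·0.12465)/(-26.894)] = 2.56·0.84953 = 2.1748 g/L.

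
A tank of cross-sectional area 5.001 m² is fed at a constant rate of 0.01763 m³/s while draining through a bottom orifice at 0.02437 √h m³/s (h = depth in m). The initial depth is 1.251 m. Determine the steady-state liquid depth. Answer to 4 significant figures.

A dh/dt = Q_in − 0.02437 √h. Steady state requires inflow = outflow:
Q_in = 0.02437 √h_ss ⇒ √h_ss = 0.01763/0.02437 = 0.723430.
h_ss = 0.723430² = 0.523352 m. (Since h₀ = 1.251 m > h_ss, the level will fall toward this value.)

0.5234 m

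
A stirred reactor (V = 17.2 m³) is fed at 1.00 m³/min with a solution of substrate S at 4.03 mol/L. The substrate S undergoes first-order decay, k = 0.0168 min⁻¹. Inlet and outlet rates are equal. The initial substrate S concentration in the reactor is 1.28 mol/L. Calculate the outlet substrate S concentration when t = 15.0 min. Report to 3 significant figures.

2.53 mol/L

Accumulation = in − out − consumed: V dC/dt = Q C_in − Q C − k V C.
dC/dt = (Q/V) C_in − (Q/V + k) C; effective rate a = Q/V + k = 0.058140 + 0.0168 = 0.074940 min⁻¹.
C_ss = Q C_in/(Q + kV) = 3.1266 mol/L; C(t) = C_ss + (C₀ − C_ss) e^(−a t).
C(15.0) = 3.1266 + (-1.8466)·e^(−0.074940·15.0) = 3.1266 + (-1.8466)·0.32495 = 2.5265 mol/L.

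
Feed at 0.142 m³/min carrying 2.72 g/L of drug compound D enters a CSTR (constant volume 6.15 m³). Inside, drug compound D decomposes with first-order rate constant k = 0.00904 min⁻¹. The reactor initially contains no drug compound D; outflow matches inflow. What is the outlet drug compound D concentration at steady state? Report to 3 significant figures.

Species balance: V dC/dt = Q C_in − Q C − k V C.
At steady state: 0 = Q C_in − (Q + kV) C_ss, so C_ss = Q C_in/(Q + kV).
C_ss = 0.142·2.72/(0.142 + 0.00904·6.15) = 0.38624/0.19760 = 1.9547 g/L.

1.95 g/L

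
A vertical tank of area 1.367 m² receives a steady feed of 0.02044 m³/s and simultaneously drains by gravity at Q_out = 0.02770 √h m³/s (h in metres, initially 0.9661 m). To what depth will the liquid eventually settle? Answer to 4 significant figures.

A dh/dt = Q_in − 0.02770 √h. Steady state requires inflow = outflow:
Q_in = 0.02770 √h_ss ⇒ √h_ss = 0.02044/0.02770 = 0.737906.
h_ss = 0.737906² = 0.544505 m. (Since h₀ = 0.9661 m > h_ss, the level will fall toward this value.)

0.5445 m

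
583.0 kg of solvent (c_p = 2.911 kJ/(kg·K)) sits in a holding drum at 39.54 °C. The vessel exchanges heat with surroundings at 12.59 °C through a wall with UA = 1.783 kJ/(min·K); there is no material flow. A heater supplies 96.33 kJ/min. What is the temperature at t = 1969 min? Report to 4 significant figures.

63.20 °C

Energy balance: M c_p dT/dt = −UA(T − T_amb) + Q̇.
dT/dt = (T_ss − T)/τ with T_ss = T_amb + Q̇/UA = 12.59 + 96.33/1.783 = 66.6169 °C, τ = M c_p/UA = 583.0·2.911/1.783 = 951.830 min.
Integrating: T(t) = T_ss + (T₀ − T_ss) e^(−t/τ).
T(1969) = 66.6169 + (-27.0769)·0.126357 = 63.1956 °C.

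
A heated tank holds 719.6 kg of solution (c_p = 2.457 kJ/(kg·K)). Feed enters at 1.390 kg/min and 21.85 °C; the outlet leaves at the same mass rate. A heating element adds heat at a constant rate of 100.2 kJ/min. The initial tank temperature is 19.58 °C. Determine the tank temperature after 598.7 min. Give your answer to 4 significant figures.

41.25 °C

M c_p dT/dt = ṁ c_p (T_in − T) + Q̇.
τ = M/ṁ = 517.698 min; T_ss = T_in + Q̇/(ṁ c_p) = 21.85 + 100.2/(1.390·2.457) = 51.1892 °C.
Integrating: T(t) = T_ss + (T₀ − T_ss) e^(−t/τ).
T(598.7) = 51.1892 + (-31.6092)·e^(−598.7/517.698) = 51.1892 + (-31.6092)·0.314596 = 41.2450 °C.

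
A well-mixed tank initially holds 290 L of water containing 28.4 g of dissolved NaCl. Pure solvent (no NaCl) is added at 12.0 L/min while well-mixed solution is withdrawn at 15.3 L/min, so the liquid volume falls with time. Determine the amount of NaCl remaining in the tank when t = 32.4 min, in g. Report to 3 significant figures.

3.37 g

Let m(t) be the amount of NaCl. Volume: V(t) = V₀ + (Q_in − Q_out) t = 290 − 3.3000 t; V(32.4) = 183.08 L.
Solute balance: dm/dt = 0 − Q_out C = −Q_out m/V(t).
Separate: dm/m = −Q_out dt/V(t) ⇒ ln(m/m₀) = −(Q_out/(Q_in−Q_out)) ln(V/V₀).
m = m₀ (V₀/V)^(Q_out/(Q_in−Q_out)) = 28.4 × (290/183.08)^(-4.6364) = 3.3664 g.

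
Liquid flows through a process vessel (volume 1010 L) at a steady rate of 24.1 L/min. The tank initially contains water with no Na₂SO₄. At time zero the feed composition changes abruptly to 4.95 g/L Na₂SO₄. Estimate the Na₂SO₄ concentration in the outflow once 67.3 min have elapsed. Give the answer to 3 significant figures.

3.96 g/L

Accumulation = in − out for the solute gives V dC/dt = Q(C_in − C).
So dC/dt = (C_in − C)/τ with τ = V/Q = 1010/24.1 = 41.909 min.
Solution: C(t) = C_in + (C₀ − C_in) e^(−t/τ).
C(67.3) = 4.95 + (0 − 4.95)·e^(−67.3/41.909) = 4.95 + (-4.9500)·0.20071 = 3.9565 g/L.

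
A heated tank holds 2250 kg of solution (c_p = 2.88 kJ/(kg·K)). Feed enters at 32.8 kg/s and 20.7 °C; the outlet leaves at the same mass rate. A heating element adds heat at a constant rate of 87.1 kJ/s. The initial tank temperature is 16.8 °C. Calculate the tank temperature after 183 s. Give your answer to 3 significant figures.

21.3 °C

Energy balance: M c_p dT/dt = ṁ c_p (T_in − T) + 87.1.
τ = M/ṁ = 68.598 s; T_ss = T_in + Q̇/(ṁ c_p) = 20.7 + 87.1/(32.8·2.88) = 21.622 °C.
This is linear first-order; T(t) = T_ss + (T₀ − T_ss) e^(−t/τ).
T(183) = 21.622 + (-4.8220)·e^(−183/68.598) = 21.622 + (-4.8220)·0.069409 = 21.287 °C.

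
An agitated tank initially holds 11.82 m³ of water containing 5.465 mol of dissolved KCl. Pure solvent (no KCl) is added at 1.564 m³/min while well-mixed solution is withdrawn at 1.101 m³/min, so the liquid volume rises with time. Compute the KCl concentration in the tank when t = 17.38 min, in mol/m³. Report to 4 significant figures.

Let m(t) be the amount of KCl. Volume: V(t) = V₀ + (Q_in − Q_out) t = 11.82 + 0.463000 t; V(17.38) = 19.8669 m³.
Species balance (pure solvent in): dm/dt = −Q_out · m/V(t).
Separate: dm/m = −Q_out dt/V(t) ⇒ ln(m/m₀) = −(Q_out/(Q_in−Q_out)) ln(V/V₀).
m = m₀ (V₀/V)^(Q_out/(Q_in−Q_out)) = 5.465 × (11.82/19.8669)^(2.37797) = 1.58974 mol.
C = m/V = 1.58974/19.8669 = 0.0800193 mol/m³.

0.08002 mol/m³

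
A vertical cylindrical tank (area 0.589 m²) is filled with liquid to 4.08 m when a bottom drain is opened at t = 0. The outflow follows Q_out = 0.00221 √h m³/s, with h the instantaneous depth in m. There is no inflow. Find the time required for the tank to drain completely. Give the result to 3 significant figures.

1080 s

With no inflow, A dh/dt = −0.00221 √h.
This is separable: 2 d(√h)/dt = −0.00221/A, so √h = √h₀ − (0.00221/(2A)) t.
Tank is empty when √h = 0: t_empty = 2A√h₀/0.00221.
t_empty = 2·0.589·√4.08/0.00221 = 1.1780·2.0199/0.00221 = 1076.7 s.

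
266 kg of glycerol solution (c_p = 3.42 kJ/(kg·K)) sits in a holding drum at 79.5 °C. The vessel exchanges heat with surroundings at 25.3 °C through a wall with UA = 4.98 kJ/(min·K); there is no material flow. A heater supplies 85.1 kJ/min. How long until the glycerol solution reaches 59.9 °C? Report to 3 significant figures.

137 min

M c_p dT/dt = −UA(T − T_amb) + Q̇.
τ = M c_p/UA = 182.67 min; T_ss = T_amb + Q̇/UA = 25.3 + 85.1/4.98 = 42.388 °C.
T(t) = T_ss + (T₀ − T_ss)e^(−t/τ); set T = 59.9:
t = −τ ln[(T − T_ss)/(T₀ − T_ss)] = −182.67 · ln(0.47186) = 137.20 min.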